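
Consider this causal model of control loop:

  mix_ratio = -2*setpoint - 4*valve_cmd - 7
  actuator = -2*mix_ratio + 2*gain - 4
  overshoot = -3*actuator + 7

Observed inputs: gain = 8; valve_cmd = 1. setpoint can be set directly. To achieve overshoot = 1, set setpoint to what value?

setpoint = -8

Substituting into the mix_ratio equation gives mix_ratio = -2*setpoint - 11.
Substituting into the actuator equation gives actuator = 4*setpoint + 34.
Substituting into the overshoot equation gives overshoot = -12*setpoint - 95.
Solve -12*setpoint - 95 = 1: setpoint = (1 + 95) / -12 = -8.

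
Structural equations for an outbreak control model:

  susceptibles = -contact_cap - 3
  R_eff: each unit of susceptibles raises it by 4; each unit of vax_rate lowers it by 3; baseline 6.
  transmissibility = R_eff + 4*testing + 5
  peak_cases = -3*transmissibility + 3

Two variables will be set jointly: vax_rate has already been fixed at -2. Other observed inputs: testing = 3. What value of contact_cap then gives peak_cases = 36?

With vax_rate held at -2:
Substituting into the R_eff equation gives R_eff = -4*contact_cap.
Substituting into the transmissibility equation gives transmissibility = -4*contact_cap + 17.
Substituting into the peak_cases equation gives peak_cases = 12*contact_cap - 48.
Solve 12*contact_cap - 48 = 36: contact_cap = (36 + 48) / 12 = 7.

contact_cap = 7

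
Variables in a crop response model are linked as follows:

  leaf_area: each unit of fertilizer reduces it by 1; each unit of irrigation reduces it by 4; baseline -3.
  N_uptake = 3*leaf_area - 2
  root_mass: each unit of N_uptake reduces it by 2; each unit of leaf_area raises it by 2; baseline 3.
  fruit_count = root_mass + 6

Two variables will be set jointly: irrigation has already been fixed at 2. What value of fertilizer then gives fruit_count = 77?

fertilizer = 5

With irrigation held at 2:
Substituting into the leaf_area equation gives leaf_area = -fertilizer - 11.
Substituting into the N_uptake equation gives N_uptake = -3*fertilizer - 35.
Substituting into the root_mass equation gives root_mass = 4*fertilizer + 51.
This gives fruit_count = 4*fertilizer + 57.
Solve 4*fertilizer + 57 = 77: fertilizer = (77 - 57) / 4 = 5.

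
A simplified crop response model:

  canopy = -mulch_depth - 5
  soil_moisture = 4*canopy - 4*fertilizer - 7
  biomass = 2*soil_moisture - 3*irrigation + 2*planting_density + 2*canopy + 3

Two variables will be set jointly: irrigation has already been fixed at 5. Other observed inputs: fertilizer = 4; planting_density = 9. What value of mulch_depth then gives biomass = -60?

mulch_depth = -3

With irrigation held at 5:
Substituting into the soil_moisture equation gives soil_moisture = -4*mulch_depth - 43.
biomass becomes -10*mulch_depth - 90.
Solve -10*mulch_depth - 90 = -60: mulch_depth = (-60 + 90) / -10 = -3.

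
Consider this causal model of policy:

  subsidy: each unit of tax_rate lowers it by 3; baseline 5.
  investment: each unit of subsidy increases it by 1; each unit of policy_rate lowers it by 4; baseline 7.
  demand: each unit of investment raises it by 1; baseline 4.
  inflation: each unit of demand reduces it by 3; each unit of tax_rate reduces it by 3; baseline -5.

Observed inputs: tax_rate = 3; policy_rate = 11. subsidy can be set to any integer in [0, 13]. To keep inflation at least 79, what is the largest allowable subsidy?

subsidy = 2

Intervening on subsidy fixes its value directly, overriding its dependence on tax_rate.
Substituting into the investment equation gives investment = subsidy - 37.
So demand = subsidy - 33.
inflation becomes -3*subsidy + 85.
Require -3*subsidy + 85 ≥ 79, so subsidy ≤ 2.
The largest integer in [0, 13] satisfying this is 2.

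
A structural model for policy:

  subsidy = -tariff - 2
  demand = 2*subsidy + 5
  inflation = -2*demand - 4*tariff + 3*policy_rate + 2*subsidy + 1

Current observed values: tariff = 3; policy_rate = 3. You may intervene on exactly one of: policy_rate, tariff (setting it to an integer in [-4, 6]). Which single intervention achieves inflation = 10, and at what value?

Intervening on policy_rate: inflation = 3*policy_rate - 11. Reaching 10 requires policy_rate = 7, outside [-4, 6].
Intervening on tariff: with other inputs at their observed values, inflation = -2*tariff + 4. Solving for 10 gives tariff = -3, within [-4, 6].

set tariff = -3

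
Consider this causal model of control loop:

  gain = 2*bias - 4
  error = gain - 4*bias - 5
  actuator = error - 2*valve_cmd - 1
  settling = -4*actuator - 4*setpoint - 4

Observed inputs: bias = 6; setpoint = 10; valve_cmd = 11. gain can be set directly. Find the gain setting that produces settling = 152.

Intervening on gain fixes its value directly, overriding its dependence on bias.
Substituting into the error equation gives error = gain - 29.
Substituting into the actuator equation gives actuator = gain - 52.
This gives settling = -4*gain + 164.
Solve -4*gain + 164 = 152: gain = (152 - 164) / -4 = 3.

gain = 3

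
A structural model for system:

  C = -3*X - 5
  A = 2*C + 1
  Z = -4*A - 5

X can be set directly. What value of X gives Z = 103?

X = 3

Substituting into the A equation gives A = -6*X - 9.
This gives Z = 24*X + 31.
Solve 24*X + 31 = 103: X = (103 - 31) / 24 = 3.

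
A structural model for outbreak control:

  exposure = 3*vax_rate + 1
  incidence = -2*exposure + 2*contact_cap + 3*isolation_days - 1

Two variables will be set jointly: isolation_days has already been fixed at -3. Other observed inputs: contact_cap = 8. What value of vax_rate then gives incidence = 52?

With isolation_days held at -3:
Substituting into the incidence equation gives incidence = -6*vax_rate + 4.
Solve -6*vax_rate + 4 = 52: vax_rate = (52 - 4) / -6 = -8.

vax_rate = -8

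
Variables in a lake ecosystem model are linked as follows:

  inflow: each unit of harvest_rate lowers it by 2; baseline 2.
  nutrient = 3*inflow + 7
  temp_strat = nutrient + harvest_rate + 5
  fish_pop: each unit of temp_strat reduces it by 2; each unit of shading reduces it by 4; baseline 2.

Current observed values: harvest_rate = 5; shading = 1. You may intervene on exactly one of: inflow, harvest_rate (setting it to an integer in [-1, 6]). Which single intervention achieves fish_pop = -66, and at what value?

set inflow = 5

Intervening on inflow: with other inputs at their observed values, fish_pop = -6*inflow - 36. Solving for -66 gives inflow = 5, within [-1, 6].
Intervening on harvest_rate: fish_pop = 10*harvest_rate - 38. Reaching -66 requires harvest_rate = -14/5, not an integer.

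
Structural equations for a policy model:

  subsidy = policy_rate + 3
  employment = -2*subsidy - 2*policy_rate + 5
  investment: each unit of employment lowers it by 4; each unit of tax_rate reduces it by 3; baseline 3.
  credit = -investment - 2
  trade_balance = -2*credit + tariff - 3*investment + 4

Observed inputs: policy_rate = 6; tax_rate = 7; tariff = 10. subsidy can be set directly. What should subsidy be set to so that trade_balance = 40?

Intervening on subsidy fixes its value directly, overriding its dependence on policy_rate.
Substituting into the employment equation gives employment = -2*subsidy - 7.
investment becomes 8*subsidy + 10.
This gives credit = -8*subsidy - 12.
Substituting into the trade_balance equation gives trade_balance = -8*subsidy + 8.
Solve -8*subsidy + 8 = 40: subsidy = (40 - 8) / -8 = -4.

subsidy = -4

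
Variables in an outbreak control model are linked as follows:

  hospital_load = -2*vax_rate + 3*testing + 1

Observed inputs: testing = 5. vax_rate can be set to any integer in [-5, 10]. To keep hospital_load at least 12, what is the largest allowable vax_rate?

Substituting into the hospital_load equation gives hospital_load = -2*vax_rate + 16.
Require -2*vax_rate + 16 ≥ 12, so vax_rate ≤ 2.
The largest integer in [-5, 10] satisfying this is 2.

vax_rate = 2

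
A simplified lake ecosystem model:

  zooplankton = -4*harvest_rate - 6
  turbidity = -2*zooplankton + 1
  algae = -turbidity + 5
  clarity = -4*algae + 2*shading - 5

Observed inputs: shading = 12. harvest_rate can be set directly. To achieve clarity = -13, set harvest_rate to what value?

Substituting into the turbidity equation gives turbidity = 8*harvest_rate + 13.
Substituting into the algae equation gives algae = -8*harvest_rate - 8.
Substituting into the clarity equation gives clarity = 32*harvest_rate + 51.
Solve 32*harvest_rate + 51 = -13: harvest_rate = (-13 - 51) / 32 = -2.

harvest_rate = -2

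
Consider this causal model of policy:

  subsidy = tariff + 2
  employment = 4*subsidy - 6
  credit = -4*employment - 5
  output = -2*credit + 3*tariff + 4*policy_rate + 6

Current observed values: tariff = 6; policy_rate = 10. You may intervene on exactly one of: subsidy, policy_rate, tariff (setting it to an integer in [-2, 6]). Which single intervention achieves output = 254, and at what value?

Intervening on subsidy: output = 32*subsidy + 26. Reaching 254 requires subsidy = 57/8, not an integer.
Intervening on policy_rate: with other inputs at their observed values, output = 4*policy_rate + 242. Solving for 254 gives policy_rate = 3, within [-2, 6].
Intervening on tariff: output = 35*tariff + 72. Reaching 254 requires tariff = 26/5, not an integer.

set policy_rate = 3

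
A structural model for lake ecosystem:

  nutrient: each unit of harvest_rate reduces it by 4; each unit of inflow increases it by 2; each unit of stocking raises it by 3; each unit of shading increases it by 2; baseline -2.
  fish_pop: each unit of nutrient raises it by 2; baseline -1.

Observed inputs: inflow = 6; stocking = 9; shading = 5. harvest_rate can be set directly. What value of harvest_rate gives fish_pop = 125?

harvest_rate = -4

Substituting into the nutrient equation gives nutrient = -4*harvest_rate + 47.
Substituting into the fish_pop equation gives fish_pop = -8*harvest_rate + 93.
Solve -8*harvest_rate + 93 = 125: harvest_rate = (125 - 93) / -8 = -4.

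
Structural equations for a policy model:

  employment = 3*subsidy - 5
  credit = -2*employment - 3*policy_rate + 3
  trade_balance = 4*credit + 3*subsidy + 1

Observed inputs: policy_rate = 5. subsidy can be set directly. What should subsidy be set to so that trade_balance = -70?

subsidy = 3

Substituting into the credit equation gives credit = -6*subsidy - 2.
Substituting into the trade_balance equation gives trade_balance = -21*subsidy - 7.
Solve -21*subsidy - 7 = -70: subsidy = (-70 + 7) / -21 = 3.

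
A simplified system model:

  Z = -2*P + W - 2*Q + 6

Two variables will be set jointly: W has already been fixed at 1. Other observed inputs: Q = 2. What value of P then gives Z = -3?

With W held at 1:
Substituting into the Z equation gives Z = -2*P + 3.
Solve -2*P + 3 = -3: P = (-3 - 3) / -2 = 3.

P = 3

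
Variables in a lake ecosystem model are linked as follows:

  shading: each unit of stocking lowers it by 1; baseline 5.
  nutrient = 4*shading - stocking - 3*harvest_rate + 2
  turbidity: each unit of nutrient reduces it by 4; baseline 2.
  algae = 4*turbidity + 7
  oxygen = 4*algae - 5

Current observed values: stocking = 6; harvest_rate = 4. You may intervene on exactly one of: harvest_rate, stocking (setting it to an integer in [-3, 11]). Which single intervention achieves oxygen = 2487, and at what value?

set harvest_rate = 10

Intervening on harvest_rate: with other inputs at their observed values, oxygen = 192*harvest_rate + 567. Solving for 2487 gives harvest_rate = 10, within [-3, 11].
Intervening on stocking: oxygen = 320*stocking - 585. Reaching 2487 requires stocking = 48/5, not an integer.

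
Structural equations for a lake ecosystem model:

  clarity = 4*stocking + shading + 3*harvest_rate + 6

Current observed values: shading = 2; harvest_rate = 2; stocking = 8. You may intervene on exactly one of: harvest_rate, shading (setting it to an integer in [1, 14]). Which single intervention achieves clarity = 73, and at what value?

set harvest_rate = 11

Intervening on harvest_rate: with other inputs at their observed values, clarity = 3*harvest_rate + 40. Solving for 73 gives harvest_rate = 11, within [1, 14].
Intervening on shading: clarity = shading + 44. Reaching 73 requires shading = 29, outside [1, 14].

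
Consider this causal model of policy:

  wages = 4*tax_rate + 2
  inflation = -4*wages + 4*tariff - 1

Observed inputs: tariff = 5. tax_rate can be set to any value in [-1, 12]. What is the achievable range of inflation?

Substituting into the inflation equation gives inflation = -16*tax_rate + 11.
Linear in tax_rate, so extremes are at the endpoints: tax_rate = -1 gives inflation = 27; tax_rate = 12 gives inflation = -181.

-181 to 27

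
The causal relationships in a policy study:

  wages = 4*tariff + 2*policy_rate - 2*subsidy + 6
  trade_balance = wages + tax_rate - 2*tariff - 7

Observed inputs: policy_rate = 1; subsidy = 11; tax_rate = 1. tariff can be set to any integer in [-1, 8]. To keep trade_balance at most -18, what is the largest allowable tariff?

tariff = 1

Substituting into the wages equation gives wages = 4*tariff - 14.
Substituting into the trade_balance equation gives trade_balance = 2*tariff - 20.
Require 2*tariff - 20 ≤ -18, so tariff ≤ 1.
The largest integer in [-1, 8] satisfying this is 1.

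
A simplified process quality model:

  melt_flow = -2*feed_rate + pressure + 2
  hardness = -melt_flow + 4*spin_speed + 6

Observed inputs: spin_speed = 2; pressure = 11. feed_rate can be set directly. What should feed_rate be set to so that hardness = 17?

feed_rate = 8

Substituting into the melt_flow equation gives melt_flow = -2*feed_rate + 13.
This gives hardness = 2*feed_rate + 1.
Solve 2*feed_rate + 1 = 17: feed_rate = (17 - 1) / 2 = 8.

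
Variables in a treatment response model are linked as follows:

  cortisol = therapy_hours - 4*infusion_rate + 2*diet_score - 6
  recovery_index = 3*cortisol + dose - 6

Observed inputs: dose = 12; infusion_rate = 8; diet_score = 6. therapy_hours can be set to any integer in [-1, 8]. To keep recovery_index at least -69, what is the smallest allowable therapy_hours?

Substituting into the cortisol equation gives cortisol = therapy_hours - 26.
This gives recovery_index = 3*therapy_hours - 72.
Require 3*therapy_hours - 72 ≥ -69, so therapy_hours ≥ 1.
The smallest integer in [-1, 8] satisfying this is 1.

therapy_hours = 1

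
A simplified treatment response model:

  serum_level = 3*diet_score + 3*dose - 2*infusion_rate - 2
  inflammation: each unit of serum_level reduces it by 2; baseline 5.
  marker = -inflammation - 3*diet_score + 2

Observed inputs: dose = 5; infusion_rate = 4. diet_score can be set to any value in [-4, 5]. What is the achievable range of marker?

-5 to 22

Substituting into the serum_level equation gives serum_level = 3*diet_score + 5.
Substituting into the inflammation equation gives inflammation = -6*diet_score - 5.
Substituting into the marker equation gives marker = 3*diet_score + 7.
Linear in diet_score, so extremes are at the endpoints: diet_score = -4 gives marker = -5; diet_score = 5 gives marker = 22.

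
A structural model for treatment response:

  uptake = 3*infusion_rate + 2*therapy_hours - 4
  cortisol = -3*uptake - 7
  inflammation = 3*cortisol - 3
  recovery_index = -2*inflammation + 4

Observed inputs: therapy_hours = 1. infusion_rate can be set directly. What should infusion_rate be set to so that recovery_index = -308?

Substituting into the uptake equation gives uptake = 3*infusion_rate - 2.
This gives cortisol = -9*infusion_rate - 1.
So inflammation = -27*infusion_rate - 6.
Substituting into the recovery_index equation gives recovery_index = 54*infusion_rate + 16.
Solve 54*infusion_rate + 16 = -308: infusion_rate = (-308 - 16) / 54 = -6.

infusion_rate = -6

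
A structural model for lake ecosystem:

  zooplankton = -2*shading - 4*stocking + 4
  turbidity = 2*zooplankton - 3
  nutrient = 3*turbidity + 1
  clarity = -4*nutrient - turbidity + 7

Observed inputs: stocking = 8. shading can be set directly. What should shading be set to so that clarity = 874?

shading = 2

Substituting into the zooplankton equation gives zooplankton = -2*shading - 28.
This gives turbidity = -4*shading - 59.
nutrient becomes -12*shading - 176.
This gives clarity = 52*shading + 770.
Solve 52*shading + 770 = 874: shading = (874 - 770) / 52 = 2.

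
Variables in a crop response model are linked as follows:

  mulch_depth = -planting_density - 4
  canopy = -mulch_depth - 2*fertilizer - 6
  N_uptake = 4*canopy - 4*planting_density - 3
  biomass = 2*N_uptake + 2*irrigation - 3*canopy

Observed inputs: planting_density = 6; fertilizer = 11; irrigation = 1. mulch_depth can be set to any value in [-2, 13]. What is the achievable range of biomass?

Intervening on mulch_depth fixes its value directly, overriding its dependence on planting_density.
Substituting into the canopy equation gives canopy = -mulch_depth - 28.
Substituting into the N_uptake equation gives N_uptake = -4*mulch_depth - 139.
biomass becomes -5*mulch_depth - 192.
Linear in mulch_depth, so extremes are at the endpoints: mulch_depth = -2 gives biomass = -182; mulch_depth = 13 gives biomass = -257.

-257 to -182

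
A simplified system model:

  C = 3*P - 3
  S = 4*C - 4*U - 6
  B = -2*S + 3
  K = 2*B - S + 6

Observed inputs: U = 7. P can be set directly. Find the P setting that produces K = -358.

Substituting into the S equation gives S = 12*P - 46.
Substituting into the B equation gives B = -24*P + 95.
This gives K = -60*P + 242.
Solve -60*P + 242 = -358: P = (-358 - 242) / -60 = 10.

P = 10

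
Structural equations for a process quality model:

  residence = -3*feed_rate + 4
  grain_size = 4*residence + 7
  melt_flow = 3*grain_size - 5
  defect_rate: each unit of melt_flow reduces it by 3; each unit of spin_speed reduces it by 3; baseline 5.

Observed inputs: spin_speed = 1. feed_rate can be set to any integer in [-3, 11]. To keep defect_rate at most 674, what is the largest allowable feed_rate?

feed_rate = 8

Substituting into the grain_size equation gives grain_size = -12*feed_rate + 23.
This gives melt_flow = -36*feed_rate + 64.
Substituting into the defect_rate equation gives defect_rate = 108*feed_rate - 190.
Require 108*feed_rate - 190 ≤ 674, so feed_rate ≤ 8.
The largest integer in [-3, 11] satisfying this is 8.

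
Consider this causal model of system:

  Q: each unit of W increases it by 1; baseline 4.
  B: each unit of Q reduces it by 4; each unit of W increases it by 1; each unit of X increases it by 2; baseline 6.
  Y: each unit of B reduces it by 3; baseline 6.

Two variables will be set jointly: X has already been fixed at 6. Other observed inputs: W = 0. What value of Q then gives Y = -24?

With X held at 6:
Intervening on Q fixes its value directly, overriding its dependence on W.
Substituting into the B equation gives B = -4*Q + 18.
Substituting into the Y equation gives Y = 12*Q - 48.
Solve 12*Q - 48 = -24: Q = (-24 + 48) / 12 = 2.

Q = 2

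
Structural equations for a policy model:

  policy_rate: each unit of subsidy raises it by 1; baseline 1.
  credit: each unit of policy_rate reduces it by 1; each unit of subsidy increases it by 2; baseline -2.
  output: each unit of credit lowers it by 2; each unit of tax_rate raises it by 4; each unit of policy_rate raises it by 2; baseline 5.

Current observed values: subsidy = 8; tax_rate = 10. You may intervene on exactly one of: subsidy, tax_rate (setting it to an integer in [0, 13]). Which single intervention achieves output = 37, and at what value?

Intervening on subsidy: the paths from subsidy to output cancel (net effect zero), leaving output = 53; 37 is unreachable this way.
Intervening on tax_rate: with other inputs at their observed values, output = 4*tax_rate + 13. Solving for 37 gives tax_rate = 6, within [0, 13].

set tax_rate = 6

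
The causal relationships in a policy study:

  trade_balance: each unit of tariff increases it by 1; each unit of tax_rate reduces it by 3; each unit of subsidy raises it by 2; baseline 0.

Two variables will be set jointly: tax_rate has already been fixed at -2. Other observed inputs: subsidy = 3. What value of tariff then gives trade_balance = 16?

tariff = 4

With tax_rate held at -2:
Substituting into the trade_balance equation gives trade_balance = tariff + 12.
Solve tariff + 12 = 16: tariff = (16 - 12) / 1 = 4.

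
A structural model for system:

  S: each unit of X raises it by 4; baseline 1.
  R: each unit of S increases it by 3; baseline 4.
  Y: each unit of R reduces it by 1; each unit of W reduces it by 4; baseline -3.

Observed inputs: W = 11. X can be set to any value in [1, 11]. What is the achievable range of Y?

-186 to -66

Substituting into the R equation gives R = 12*X + 7.
This gives Y = -12*X - 54.
Linear in X, so extremes are at the endpoints: X = 1 gives Y = -66; X = 11 gives Y = -186.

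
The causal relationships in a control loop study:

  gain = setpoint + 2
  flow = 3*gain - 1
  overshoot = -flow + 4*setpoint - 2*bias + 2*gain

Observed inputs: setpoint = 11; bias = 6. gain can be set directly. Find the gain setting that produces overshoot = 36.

Intervening on gain fixes its value directly, overriding its dependence on setpoint.
Substituting into the overshoot equation gives overshoot = -gain + 33.
Solve -gain + 33 = 36: gain = (36 - 33) / -1 = -3.

gain = -3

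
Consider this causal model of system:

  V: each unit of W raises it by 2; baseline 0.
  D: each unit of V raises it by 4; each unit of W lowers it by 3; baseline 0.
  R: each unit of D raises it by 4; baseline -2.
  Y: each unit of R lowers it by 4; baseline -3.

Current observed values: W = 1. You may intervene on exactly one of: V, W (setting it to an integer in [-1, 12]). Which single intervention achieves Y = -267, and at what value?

Intervening on V: with other inputs at their observed values, Y = -64*V + 53. Solving for -267 gives V = 5, within [-1, 12].
Intervening on W: Y = -80*W + 5. Reaching -267 requires W = 17/5, not an integer.

set V = 5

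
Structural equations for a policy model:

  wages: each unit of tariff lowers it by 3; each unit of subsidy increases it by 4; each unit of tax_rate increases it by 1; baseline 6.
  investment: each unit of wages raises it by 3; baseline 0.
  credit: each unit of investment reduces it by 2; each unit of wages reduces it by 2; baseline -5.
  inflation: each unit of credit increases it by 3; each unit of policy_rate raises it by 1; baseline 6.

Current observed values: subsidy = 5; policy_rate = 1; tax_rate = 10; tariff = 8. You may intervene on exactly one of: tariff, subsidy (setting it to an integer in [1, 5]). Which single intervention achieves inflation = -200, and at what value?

Intervening on tariff: inflation = 72*tariff - 872. Reaching -200 requires tariff = 28/3, not an integer.
Intervening on subsidy: with other inputs at their observed values, inflation = -96*subsidy + 184. Solving for -200 gives subsidy = 4, within [1, 5].

set subsidy = 4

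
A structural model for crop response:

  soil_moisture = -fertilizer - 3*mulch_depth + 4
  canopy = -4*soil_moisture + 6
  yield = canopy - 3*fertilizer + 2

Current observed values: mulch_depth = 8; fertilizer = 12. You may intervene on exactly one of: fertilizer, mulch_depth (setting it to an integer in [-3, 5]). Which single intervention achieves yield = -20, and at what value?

set mulch_depth = -2

Intervening on fertilizer: yield = fertilizer + 88. Reaching -20 requires fertilizer = -108, outside [-3, 5].
Intervening on mulch_depth: with other inputs at their observed values, yield = 12*mulch_depth + 4. Solving for -20 gives mulch_depth = -2, within [-3, 5].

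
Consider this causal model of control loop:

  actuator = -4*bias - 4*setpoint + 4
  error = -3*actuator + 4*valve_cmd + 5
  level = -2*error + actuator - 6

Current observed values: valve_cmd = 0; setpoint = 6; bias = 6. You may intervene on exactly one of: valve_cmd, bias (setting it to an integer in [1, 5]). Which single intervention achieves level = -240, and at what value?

Intervening on valve_cmd: level = -8*valve_cmd - 324. Reaching -240 requires valve_cmd = -21/2, not an integer.
Intervening on bias: with other inputs at their observed values, level = -28*bias - 156. Solving for -240 gives bias = 3, within [1, 5].

set bias = 3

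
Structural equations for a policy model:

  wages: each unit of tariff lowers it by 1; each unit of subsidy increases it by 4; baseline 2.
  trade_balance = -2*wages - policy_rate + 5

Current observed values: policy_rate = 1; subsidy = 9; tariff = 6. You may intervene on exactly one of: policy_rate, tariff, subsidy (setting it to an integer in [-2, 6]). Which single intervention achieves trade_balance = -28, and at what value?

Intervening on policy_rate: trade_balance = -policy_rate - 59. Reaching -28 requires policy_rate = -31, outside [-2, 6].
Intervening on tariff: trade_balance = 2*tariff - 72. Reaching -28 requires tariff = 22, outside [-2, 6].
Intervening on subsidy: with other inputs at their observed values, trade_balance = -8*subsidy + 12. Solving for -28 gives subsidy = 5, within [-2, 6].

set subsidy = 5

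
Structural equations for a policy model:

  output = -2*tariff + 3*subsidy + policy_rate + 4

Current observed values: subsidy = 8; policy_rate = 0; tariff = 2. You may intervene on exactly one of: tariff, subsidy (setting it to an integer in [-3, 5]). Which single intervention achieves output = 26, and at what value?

set tariff = 1

Intervening on tariff: with other inputs at their observed values, output = -2*tariff + 28. Solving for 26 gives tariff = 1, within [-3, 5].
Intervening on subsidy: output = 3*subsidy. Reaching 26 requires subsidy = 26/3, not an integer.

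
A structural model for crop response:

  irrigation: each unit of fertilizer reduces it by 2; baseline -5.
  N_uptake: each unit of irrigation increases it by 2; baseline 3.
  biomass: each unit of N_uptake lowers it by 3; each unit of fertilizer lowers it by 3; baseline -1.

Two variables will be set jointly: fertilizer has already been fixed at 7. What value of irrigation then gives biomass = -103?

With fertilizer held at 7:
Intervening on irrigation fixes its value directly, overriding its dependence on fertilizer.
Substituting into the biomass equation gives biomass = -6*irrigation - 31.
Solve -6*irrigation - 31 = -103: irrigation = (-103 + 31) / -6 = 12.

irrigation = 12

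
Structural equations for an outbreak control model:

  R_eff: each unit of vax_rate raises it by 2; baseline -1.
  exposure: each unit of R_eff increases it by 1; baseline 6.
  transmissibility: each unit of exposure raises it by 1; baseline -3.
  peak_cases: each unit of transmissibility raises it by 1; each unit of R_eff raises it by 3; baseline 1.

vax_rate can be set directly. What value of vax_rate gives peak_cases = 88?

vax_rate = 11

Substituting into the exposure equation gives exposure = 2*vax_rate + 5.
transmissibility becomes 2*vax_rate + 2.
Substituting into the peak_cases equation gives peak_cases = 8*vax_rate.
Solve 8*vax_rate = 88: vax_rate = 88 / 8 = 11.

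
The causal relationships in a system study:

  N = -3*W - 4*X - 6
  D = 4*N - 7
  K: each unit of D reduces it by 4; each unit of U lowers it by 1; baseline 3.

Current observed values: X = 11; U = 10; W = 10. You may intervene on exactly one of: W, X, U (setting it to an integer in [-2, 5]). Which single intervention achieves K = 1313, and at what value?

set U = -2

Intervening on W: K = 48*W + 821. Reaching 1313 requires W = 41/4, not an integer.
Intervening on X: K = 64*X + 597. Reaching 1313 requires X = 179/16, not an integer.
Intervening on U: with other inputs at their observed values, K = -U + 1311. Solving for 1313 gives U = -2, within [-2, 5].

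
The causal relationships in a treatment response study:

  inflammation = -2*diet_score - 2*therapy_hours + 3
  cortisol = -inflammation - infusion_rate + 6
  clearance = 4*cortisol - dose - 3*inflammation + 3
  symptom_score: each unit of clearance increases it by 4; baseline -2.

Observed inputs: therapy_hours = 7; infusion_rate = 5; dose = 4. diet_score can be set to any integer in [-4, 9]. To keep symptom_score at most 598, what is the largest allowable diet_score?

Substituting into the inflammation equation gives inflammation = -2*diet_score - 11.
Substituting into the cortisol equation gives cortisol = 2*diet_score + 12.
Substituting into the clearance equation gives clearance = 14*diet_score + 80.
symptom_score becomes 56*diet_score + 318.
Require 56*diet_score + 318 ≤ 598, so diet_score ≤ 5.
The largest integer in [-4, 9] satisfying this is 5.

diet_score = 5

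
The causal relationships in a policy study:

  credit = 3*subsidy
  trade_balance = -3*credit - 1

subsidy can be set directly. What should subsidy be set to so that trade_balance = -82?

subsidy = 9

Substituting into the trade_balance equation gives trade_balance = -9*subsidy - 1.
Solve -9*subsidy - 1 = -82: subsidy = (-82 + 1) / -9 = 9.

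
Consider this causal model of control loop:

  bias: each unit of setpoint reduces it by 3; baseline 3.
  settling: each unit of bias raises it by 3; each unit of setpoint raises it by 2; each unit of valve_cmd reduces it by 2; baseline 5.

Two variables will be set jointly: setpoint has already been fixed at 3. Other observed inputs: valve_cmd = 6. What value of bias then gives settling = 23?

bias = 8

With setpoint held at 3:
Intervening on bias fixes its value directly, overriding its dependence on setpoint.
Substituting into the settling equation gives settling = 3*bias - 1.
Solve 3*bias - 1 = 23: bias = (23 + 1) / 3 = 8.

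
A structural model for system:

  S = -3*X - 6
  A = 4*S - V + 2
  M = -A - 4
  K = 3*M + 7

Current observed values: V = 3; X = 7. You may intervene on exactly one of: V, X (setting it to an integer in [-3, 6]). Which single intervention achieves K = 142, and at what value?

set X = 2

Intervening on V: K = 3*V + 313. Reaching 142 requires V = -57, outside [-3, 6].
Intervening on X: with other inputs at their observed values, K = 36*X + 70. Solving for 142 gives X = 2, within [-3, 6].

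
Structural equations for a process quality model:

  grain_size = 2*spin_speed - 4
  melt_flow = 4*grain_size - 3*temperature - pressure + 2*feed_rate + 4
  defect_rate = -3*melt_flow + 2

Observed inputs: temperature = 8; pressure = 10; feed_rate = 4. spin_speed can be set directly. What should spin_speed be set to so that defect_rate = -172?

spin_speed = 12

Substituting into the melt_flow equation gives melt_flow = 8*spin_speed - 38.
Substituting into the defect_rate equation gives defect_rate = -24*spin_speed + 116.
Solve -24*spin_speed + 116 = -172: spin_speed = (-172 - 116) / -24 = 12.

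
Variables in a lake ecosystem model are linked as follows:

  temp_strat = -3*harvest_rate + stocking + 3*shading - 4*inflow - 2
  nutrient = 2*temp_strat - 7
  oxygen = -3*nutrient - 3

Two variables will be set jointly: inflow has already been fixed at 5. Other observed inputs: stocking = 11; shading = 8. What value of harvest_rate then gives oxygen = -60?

With inflow held at 5:
Substituting into the temp_strat equation gives temp_strat = -3*harvest_rate + 13.
nutrient becomes -6*harvest_rate + 19.
Substituting into the oxygen equation gives oxygen = 18*harvest_rate - 60.
Solve 18*harvest_rate - 60 = -60: harvest_rate = (-60 + 60) / 18 = 0.

harvest_rate = 0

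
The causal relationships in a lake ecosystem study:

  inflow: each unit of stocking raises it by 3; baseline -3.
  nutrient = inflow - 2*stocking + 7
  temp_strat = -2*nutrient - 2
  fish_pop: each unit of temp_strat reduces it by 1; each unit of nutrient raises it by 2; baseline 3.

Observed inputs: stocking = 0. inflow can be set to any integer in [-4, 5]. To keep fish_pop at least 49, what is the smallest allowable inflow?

inflow = 4

Intervening on inflow fixes its value directly, overriding its dependence on stocking.
Substituting into the nutrient equation gives nutrient = inflow + 7.
Substituting into the temp_strat equation gives temp_strat = -2*inflow - 16.
This gives fish_pop = 4*inflow + 33.
Require 4*inflow + 33 ≥ 49, so inflow ≥ 4.
The smallest integer in [-4, 5] satisfying this is 4.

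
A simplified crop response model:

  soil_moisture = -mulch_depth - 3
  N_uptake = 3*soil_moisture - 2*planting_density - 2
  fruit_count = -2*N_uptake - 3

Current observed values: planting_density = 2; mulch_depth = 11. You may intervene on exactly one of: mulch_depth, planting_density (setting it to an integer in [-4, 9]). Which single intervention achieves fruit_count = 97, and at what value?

set planting_density = 3

Intervening on mulch_depth: fruit_count = 6*mulch_depth + 27. Reaching 97 requires mulch_depth = 35/3, not an integer.
Intervening on planting_density: with other inputs at their observed values, fruit_count = 4*planting_density + 85. Solving for 97 gives planting_density = 3, within [-4, 9].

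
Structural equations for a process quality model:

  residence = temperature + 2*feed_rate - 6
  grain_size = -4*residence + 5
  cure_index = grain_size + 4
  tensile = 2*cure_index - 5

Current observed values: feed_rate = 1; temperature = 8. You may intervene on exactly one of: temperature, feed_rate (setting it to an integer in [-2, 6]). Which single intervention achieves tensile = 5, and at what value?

Intervening on temperature: with other inputs at their observed values, tensile = -8*temperature + 45. Solving for 5 gives temperature = 5, within [-2, 6].
Intervening on feed_rate: tensile = -16*feed_rate - 3. Reaching 5 requires feed_rate = -1/2, not an integer.

set temperature = 5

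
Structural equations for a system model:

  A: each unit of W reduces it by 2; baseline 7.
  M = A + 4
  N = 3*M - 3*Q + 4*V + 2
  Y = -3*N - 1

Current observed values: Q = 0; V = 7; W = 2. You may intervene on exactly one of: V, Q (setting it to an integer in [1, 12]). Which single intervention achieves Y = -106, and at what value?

Intervening on V: with other inputs at their observed values, Y = -12*V - 70. Solving for -106 gives V = 3, within [1, 12].
Intervening on Q: Y = 9*Q - 154. Reaching -106 requires Q = 16/3, not an integer.

set V = 3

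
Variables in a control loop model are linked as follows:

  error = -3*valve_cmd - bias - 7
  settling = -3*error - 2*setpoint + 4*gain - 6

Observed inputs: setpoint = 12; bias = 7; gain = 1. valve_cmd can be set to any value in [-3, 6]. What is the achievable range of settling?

Substituting into the error equation gives error = -3*valve_cmd - 14.
Substituting into the settling equation gives settling = 9*valve_cmd + 16.
Linear in valve_cmd, so extremes are at the endpoints: valve_cmd = -3 gives settling = -11; valve_cmd = 6 gives settling = 70.

-11 to 70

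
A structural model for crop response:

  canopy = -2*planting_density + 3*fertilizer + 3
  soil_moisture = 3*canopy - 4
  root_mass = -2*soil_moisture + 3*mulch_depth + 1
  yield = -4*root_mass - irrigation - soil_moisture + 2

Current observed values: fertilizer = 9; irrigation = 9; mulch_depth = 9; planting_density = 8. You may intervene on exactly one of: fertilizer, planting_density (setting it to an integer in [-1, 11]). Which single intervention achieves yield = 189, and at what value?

set planting_density = 7

Intervening on fertilizer: yield = 63*fertilizer - 420. Reaching 189 requires fertilizer = 29/3, not an integer.
Intervening on planting_density: with other inputs at their observed values, yield = -42*planting_density + 483. Solving for 189 gives planting_density = 7, within [-1, 11].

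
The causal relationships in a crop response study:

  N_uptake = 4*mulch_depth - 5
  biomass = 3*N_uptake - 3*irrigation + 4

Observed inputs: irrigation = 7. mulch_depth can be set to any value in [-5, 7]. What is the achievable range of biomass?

Substituting into the biomass equation gives biomass = 12*mulch_depth - 32.
Linear in mulch_depth, so extremes are at the endpoints: mulch_depth = -5 gives biomass = -92; mulch_depth = 7 gives biomass = 52.

-92 to 52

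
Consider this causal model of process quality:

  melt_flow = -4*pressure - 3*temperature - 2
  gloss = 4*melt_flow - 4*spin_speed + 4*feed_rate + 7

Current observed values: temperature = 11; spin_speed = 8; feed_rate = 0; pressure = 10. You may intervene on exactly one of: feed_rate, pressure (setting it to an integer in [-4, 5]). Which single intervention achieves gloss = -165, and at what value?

Intervening on feed_rate: gloss = 4*feed_rate - 325. Reaching -165 requires feed_rate = 40, outside [-4, 5].
Intervening on pressure: with other inputs at their observed values, gloss = -16*pressure - 165. Solving for -165 gives pressure = 0, within [-4, 5].

set pressure = 0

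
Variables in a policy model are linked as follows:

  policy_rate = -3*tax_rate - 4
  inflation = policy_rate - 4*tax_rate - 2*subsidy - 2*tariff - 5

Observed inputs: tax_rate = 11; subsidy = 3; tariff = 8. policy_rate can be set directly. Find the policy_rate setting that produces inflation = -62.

policy_rate = 9

Intervening on policy_rate fixes its value directly, overriding its dependence on tax_rate.
Substituting into the inflation equation gives inflation = policy_rate - 71.
Solve policy_rate - 71 = -62: policy_rate = (-62 + 71) / 1 = 9.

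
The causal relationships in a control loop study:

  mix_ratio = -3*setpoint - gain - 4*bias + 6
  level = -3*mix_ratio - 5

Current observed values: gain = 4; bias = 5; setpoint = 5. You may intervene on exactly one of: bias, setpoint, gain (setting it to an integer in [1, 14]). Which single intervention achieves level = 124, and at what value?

Intervening on bias: level = 12*bias + 34. Reaching 124 requires bias = 15/2, not an integer.
Intervening on setpoint: level = 9*setpoint + 49. Reaching 124 requires setpoint = 25/3, not an integer.
Intervening on gain: with other inputs at their observed values, level = 3*gain + 82. Solving for 124 gives gain = 14, within [1, 14].

set gain = 14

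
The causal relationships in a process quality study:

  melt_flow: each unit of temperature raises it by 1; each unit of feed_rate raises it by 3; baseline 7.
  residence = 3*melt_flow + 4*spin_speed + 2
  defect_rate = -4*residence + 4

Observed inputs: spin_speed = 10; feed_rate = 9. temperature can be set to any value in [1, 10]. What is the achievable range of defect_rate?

Substituting into the melt_flow equation gives melt_flow = temperature + 34.
Substituting into the residence equation gives residence = 3*temperature + 144.
So defect_rate = -12*temperature - 572.
Linear in temperature, so extremes are at the endpoints: temperature = 1 gives defect_rate = -584; temperature = 10 gives defect_rate = -692.

-692 to -584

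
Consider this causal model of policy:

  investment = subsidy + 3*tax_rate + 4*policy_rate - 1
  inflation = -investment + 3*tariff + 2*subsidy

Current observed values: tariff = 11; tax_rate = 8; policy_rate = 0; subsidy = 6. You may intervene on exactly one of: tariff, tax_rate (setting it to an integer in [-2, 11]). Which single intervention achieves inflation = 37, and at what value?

Intervening on tariff: inflation = 3*tariff - 17. Reaching 37 requires tariff = 18, outside [-2, 11].
Intervening on tax_rate: with other inputs at their observed values, inflation = -3*tax_rate + 40. Solving for 37 gives tax_rate = 1, within [-2, 11].

set tax_rate = 1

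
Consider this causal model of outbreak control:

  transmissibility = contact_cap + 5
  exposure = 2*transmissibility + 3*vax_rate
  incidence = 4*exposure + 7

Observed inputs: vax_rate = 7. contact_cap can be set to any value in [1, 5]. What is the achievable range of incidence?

Substituting into the exposure equation gives exposure = 2*contact_cap + 31.
Substituting into the incidence equation gives incidence = 8*contact_cap + 131.
Linear in contact_cap, so extremes are at the endpoints: contact_cap = 1 gives incidence = 139; contact_cap = 5 gives incidence = 171.

139 to 171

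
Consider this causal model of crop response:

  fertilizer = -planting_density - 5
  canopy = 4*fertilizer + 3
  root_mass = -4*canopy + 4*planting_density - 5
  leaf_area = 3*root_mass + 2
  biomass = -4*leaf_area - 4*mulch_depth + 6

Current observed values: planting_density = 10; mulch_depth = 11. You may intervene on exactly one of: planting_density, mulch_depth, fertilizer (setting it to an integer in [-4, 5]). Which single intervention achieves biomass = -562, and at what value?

set planting_density = -1

Intervening on planting_density: with other inputs at their observed values, biomass = -240*planting_density - 802. Solving for -562 gives planting_density = -1, within [-4, 5].
Intervening on mulch_depth: biomass = -4*mulch_depth - 3158. Reaching -562 requires mulch_depth = -649, outside [-4, 5].
Intervening on fertilizer: biomass = 192*fertilizer - 322. Reaching -562 requires fertilizer = -5/4, not an integer.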